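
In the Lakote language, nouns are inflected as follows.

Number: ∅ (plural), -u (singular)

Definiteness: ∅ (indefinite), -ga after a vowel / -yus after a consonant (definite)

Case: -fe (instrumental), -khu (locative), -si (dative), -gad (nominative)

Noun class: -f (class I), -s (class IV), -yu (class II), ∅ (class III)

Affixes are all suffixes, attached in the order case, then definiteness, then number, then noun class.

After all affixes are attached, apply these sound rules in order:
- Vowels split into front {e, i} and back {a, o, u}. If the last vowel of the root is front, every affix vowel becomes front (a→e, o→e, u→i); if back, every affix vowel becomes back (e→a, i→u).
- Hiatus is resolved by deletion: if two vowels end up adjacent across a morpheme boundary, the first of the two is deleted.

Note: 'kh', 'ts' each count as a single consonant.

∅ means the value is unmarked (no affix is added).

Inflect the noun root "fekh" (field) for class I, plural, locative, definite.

Attach case locative -khu → fekhkhu.
Attach definiteness definite -ga (after vowel 'u') → fekhkhuga.
number = plural: zero marking, form stays fekhkhuga.
Attach noun class class I -f → fekhkhugaf.
Apply vowel harmony: fekhkhugaf → fekhkhigef.
Vowel deletion: no change.

fekhkhigef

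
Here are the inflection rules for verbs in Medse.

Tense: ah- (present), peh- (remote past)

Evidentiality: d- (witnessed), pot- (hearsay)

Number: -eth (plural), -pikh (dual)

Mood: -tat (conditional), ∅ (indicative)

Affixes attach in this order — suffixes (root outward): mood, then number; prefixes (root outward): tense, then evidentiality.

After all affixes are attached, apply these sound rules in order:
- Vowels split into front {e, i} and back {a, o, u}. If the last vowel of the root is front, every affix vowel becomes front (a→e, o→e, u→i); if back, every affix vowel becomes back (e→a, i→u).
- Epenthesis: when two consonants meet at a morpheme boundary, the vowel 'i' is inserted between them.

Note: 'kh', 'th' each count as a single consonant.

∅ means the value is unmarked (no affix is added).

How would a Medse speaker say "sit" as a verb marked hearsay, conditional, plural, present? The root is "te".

Attach tense present ah- → ahte.
Attach evidentiality hearsay pot- → potahte.
Attach mood conditional -tat → potahtetat.
Attach number plural -eth → potahtetateth.
Apply vowel harmony: potahtetateth → petehteteteth.
Apply epenthesis: petehteteteth → petehiteteteth.

petehiteteteth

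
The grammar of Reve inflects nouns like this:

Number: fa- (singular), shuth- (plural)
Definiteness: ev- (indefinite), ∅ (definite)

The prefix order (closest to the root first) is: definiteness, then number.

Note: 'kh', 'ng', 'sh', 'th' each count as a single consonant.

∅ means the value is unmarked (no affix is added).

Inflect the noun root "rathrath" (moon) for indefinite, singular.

Attach definiteness indefinite ev- → evrathrath.
Attach number singular fa- → faevrathrath.

faevrathrath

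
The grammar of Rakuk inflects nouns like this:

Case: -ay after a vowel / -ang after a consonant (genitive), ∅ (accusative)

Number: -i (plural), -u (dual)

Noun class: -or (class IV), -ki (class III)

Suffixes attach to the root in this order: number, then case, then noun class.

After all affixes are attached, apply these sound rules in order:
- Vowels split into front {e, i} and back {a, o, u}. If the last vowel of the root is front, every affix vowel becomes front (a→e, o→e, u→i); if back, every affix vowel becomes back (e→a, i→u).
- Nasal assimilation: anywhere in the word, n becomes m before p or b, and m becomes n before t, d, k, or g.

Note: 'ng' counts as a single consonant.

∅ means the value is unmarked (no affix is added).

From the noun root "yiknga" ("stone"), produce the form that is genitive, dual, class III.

yikngauayku

Attach number dual -u → yikngau.
Attach case genitive -ay (after vowel 'u') → yikngauay.
Attach noun class class III -ki → yikngauayki.
Apply vowel harmony: yikngauayki → yikngauayku.
Nasal assimilation: no change.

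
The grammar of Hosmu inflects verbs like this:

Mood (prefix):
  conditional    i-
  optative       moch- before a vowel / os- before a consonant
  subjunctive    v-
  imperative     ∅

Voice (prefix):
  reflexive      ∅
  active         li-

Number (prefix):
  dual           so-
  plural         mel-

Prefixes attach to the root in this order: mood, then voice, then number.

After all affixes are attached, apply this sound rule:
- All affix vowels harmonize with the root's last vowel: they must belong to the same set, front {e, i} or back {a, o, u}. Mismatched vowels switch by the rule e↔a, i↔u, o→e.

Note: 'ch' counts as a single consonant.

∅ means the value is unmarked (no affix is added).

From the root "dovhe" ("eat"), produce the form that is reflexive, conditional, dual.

Attach mood conditional i- → idovhe.
voice = reflexive: zero marking, form stays idovhe.
Attach number dual so- → soidovhe.
Apply vowel harmony: soidovhe → seidovhe.

seidovhe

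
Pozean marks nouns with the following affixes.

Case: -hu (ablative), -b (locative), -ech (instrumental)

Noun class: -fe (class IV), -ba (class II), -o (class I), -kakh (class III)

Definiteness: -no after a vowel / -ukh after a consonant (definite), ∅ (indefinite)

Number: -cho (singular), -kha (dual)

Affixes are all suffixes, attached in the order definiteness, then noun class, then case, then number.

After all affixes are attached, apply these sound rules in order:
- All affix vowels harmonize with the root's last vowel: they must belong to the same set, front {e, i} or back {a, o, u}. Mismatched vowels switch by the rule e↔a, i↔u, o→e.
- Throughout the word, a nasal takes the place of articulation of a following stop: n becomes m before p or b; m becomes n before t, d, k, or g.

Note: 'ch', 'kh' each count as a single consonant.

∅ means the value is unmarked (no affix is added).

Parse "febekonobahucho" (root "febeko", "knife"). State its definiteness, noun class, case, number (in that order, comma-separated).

definite, class II, ablative, singular

Segment: febeko-no-ba-hu-cho.
definiteness: -no/ukh → definite.
noun class: -ba → class II.
case: -hu → ablative.
number: -cho → singular.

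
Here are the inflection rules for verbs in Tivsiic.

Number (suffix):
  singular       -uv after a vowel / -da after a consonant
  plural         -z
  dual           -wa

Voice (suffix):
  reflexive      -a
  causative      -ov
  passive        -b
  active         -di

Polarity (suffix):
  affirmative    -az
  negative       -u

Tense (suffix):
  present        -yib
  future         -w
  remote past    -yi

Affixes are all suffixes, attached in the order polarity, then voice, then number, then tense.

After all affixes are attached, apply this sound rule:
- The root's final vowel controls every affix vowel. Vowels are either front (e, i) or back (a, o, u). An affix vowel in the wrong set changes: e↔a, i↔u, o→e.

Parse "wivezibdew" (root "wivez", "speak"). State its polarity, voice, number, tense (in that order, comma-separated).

negative, passive, singular, future

Segment: wivez-u-b-da-w.
polarity: -u → negative.
voice: -b → passive.
number: -uv/da → singular.
tense: -w → future.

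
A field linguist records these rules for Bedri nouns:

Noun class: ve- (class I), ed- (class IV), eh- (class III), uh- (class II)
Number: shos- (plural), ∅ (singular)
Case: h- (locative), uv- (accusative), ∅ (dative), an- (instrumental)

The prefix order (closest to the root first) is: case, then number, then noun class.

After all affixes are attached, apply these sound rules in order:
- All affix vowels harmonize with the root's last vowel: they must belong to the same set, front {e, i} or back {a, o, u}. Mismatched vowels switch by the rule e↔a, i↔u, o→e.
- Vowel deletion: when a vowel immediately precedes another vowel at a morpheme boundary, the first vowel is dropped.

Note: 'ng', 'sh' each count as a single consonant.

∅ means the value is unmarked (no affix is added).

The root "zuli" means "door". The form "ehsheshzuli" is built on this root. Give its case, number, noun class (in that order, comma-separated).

locative, plural, class III

Segment: eh-shos-h-zuli.
case: h- → locative.
number: shos- → plural.
noun class: eh- → class III.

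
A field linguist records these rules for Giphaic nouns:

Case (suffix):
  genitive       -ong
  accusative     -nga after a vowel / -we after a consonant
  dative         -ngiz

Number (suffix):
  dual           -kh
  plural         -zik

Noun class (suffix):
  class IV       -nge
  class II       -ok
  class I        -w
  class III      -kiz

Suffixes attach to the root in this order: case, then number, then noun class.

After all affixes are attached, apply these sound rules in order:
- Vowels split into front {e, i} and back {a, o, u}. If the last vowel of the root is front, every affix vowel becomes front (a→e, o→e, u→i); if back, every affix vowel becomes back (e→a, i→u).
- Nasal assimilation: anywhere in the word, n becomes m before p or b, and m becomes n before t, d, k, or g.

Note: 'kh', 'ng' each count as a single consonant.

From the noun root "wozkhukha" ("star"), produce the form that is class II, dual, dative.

wozkhukhanguzkhok

Attach case dative -ngiz → wozkhukhangiz.
Attach number dual -kh → wozkhukhangizkh.
Attach noun class class II -ok → wozkhukhangizkhok.
Apply vowel harmony: wozkhukhangizkhok → wozkhukhanguzkhok.
Nasal assimilation: no change.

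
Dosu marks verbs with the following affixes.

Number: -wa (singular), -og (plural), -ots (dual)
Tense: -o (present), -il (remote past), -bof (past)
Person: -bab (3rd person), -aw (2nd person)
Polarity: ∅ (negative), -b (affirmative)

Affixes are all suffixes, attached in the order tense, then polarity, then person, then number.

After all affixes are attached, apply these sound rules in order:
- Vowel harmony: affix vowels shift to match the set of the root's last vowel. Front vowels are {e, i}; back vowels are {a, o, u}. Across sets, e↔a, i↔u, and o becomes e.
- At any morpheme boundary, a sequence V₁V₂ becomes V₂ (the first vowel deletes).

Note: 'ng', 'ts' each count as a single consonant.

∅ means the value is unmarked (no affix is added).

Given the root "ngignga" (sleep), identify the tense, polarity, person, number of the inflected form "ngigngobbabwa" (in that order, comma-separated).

present, affirmative, 3rd person, singular

Segment: ngignga-o-b-bab-wa.
tense: -o → present.
polarity: -b → affirmative.
person: -bab → 3rd person.
number: -wa → singular.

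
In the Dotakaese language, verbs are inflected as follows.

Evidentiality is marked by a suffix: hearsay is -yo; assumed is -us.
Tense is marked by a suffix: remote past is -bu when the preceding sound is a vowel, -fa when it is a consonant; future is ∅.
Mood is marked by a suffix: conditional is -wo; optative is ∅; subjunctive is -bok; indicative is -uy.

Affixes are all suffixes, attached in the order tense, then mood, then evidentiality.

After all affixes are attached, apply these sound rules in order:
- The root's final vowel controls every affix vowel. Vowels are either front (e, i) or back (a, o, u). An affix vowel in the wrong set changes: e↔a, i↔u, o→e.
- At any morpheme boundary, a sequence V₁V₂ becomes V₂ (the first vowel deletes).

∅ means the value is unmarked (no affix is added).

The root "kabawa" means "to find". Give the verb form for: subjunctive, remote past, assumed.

Attach tense remote past -bu (after vowel 'a') → kabawabu.
Attach mood subjunctive -bok → kabawabubok.
Attach evidentiality assumed -us → kabawabubokus.
Vowel harmony: no change.
Vowel deletion: no change.

kabawabubokus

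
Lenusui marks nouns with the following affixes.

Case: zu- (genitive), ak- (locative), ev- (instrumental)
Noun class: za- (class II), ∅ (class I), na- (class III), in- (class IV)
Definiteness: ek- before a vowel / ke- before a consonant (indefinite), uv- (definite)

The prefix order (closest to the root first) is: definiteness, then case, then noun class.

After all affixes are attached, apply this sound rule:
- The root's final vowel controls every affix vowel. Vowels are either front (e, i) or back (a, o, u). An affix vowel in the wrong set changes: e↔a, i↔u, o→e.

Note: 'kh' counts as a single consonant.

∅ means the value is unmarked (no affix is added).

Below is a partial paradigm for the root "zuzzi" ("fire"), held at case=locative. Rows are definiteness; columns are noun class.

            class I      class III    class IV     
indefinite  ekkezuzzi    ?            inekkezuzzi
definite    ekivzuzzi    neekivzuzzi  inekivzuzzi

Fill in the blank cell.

Attach definiteness indefinite ke- (before consonant 'z') → kezuzzi.
Attach case locative ak- → akkezuzzi.
Attach noun class class III na- → naakkezuzzi.
Apply vowel harmony: naakkezuzzi → neekkezuzzi.

neekkezuzzi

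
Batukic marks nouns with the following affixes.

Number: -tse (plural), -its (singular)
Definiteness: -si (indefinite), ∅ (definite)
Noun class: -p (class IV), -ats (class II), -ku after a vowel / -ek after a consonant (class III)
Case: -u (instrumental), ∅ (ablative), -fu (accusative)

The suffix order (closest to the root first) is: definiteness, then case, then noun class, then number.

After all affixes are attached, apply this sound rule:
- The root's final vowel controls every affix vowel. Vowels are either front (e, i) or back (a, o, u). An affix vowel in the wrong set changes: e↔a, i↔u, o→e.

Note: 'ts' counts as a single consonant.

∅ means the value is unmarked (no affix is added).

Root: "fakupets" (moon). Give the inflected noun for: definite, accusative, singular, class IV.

fakupetsfipits

definiteness = definite: zero marking, form stays fakupets.
Attach case accusative -fu → fakupetsfu.
Attach noun class class IV -p → fakupetsfup.
Attach number singular -its → fakupetsfupits.
Apply vowel harmony: fakupetsfupits → fakupetsfipits.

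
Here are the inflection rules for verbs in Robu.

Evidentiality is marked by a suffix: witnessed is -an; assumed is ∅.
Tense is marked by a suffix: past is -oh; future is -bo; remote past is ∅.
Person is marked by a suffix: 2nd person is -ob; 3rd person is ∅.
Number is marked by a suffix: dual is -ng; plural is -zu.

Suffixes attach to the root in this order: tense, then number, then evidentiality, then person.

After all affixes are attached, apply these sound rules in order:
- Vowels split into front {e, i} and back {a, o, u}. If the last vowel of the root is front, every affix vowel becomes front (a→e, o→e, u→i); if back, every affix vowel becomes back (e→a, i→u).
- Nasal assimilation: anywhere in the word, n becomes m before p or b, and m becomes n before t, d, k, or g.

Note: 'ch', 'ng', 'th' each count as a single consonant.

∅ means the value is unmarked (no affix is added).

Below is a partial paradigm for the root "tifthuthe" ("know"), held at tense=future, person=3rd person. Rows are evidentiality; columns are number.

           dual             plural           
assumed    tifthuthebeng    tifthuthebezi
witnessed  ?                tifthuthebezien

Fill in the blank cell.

Attach tense future -bo → tifthuthebo.
Attach number dual -ng → tifthuthebong.
Attach evidentiality witnessed -an → tifthuthebongan.
person = 3rd person: zero marking, form stays tifthuthebongan.
Apply vowel harmony: tifthuthebongan → tifthuthebengen.
Nasal assimilation: no change.

tifthuthebengen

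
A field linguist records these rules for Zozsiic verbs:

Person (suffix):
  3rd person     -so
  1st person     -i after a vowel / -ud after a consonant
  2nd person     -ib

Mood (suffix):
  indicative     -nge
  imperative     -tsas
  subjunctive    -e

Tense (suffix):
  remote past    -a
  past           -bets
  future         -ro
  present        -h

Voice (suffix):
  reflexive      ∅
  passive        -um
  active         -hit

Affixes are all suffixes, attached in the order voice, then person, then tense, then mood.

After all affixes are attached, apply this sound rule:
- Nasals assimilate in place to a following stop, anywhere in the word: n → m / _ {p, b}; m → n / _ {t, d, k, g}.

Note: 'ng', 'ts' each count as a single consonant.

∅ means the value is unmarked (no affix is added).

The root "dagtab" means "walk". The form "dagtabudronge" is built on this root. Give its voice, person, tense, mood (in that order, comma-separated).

reflexive, 1st person, future, indicative

Segment: dagtab-ud-ro-nge.
voice: ∅ → reflexive.
person: -i/ud → 1st person.
tense: -ro → future.
mood: -nge → indicative.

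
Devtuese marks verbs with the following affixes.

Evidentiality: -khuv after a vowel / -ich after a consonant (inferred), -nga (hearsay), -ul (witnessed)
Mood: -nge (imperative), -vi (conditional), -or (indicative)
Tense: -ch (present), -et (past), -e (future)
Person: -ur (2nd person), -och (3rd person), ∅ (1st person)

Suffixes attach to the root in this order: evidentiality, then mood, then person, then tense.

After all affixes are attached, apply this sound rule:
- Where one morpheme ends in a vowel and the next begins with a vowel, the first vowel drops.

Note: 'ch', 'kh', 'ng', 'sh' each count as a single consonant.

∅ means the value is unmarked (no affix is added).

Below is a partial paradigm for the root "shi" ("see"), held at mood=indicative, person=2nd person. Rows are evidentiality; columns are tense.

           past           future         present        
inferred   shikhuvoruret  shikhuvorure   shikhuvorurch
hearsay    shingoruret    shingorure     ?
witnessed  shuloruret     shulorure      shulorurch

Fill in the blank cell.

Attach evidentiality hearsay -nga → shinga.
Attach mood indicative -or → shingaor.
Attach person 2nd person -ur → shingaorur.
Attach tense present -ch → shingaorurch.
Apply vowel deletion: shingaorurch → shingorurch.

shingorurch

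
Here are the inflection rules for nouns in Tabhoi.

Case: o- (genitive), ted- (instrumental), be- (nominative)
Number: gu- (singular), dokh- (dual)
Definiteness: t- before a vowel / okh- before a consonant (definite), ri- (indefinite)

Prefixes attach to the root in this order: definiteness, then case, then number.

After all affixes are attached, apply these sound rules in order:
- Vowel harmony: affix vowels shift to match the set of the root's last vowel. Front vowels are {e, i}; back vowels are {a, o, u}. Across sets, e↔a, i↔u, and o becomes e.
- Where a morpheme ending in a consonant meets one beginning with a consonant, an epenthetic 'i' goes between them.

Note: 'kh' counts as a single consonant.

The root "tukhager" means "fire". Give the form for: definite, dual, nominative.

Attach definiteness definite okh- (before consonant 't') → okhtukhager.
Attach case nominative be- → beokhtukhager.
Attach number dual dokh- → dokhbeokhtukhager.
Apply vowel harmony: dokhbeokhtukhager → dekhbeekhtukhager.
Apply epenthesis: dekhbeekhtukhager → dekhibeekhitukhager.

dekhibeekhitukhager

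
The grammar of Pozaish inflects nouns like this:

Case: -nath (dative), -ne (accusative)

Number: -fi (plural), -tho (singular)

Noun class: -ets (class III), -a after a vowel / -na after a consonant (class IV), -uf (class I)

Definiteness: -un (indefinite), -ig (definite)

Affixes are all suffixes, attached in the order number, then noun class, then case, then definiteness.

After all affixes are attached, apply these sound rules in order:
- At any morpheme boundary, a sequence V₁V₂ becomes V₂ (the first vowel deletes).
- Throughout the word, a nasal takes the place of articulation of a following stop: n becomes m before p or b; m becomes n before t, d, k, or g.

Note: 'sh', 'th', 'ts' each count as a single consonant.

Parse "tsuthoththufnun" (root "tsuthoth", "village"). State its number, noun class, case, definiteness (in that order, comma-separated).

singular, class I, accusative, indefinite

Segment: tsuthoth-tho-uf-ne-un.
number: -tho → singular.
noun class: -uf → class I.
case: -ne → accusative.
definiteness: -un → indefinite.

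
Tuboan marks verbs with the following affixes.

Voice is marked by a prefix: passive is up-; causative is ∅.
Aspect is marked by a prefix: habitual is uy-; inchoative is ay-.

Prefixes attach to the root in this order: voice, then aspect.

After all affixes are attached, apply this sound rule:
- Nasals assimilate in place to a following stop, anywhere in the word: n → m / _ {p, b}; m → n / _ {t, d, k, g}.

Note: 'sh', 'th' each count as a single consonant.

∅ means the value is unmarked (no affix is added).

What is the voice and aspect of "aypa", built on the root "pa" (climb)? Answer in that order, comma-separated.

Segment: ay-pa.
voice: ∅ → causative.
aspect: ay- → inchoative.

causative, inchoative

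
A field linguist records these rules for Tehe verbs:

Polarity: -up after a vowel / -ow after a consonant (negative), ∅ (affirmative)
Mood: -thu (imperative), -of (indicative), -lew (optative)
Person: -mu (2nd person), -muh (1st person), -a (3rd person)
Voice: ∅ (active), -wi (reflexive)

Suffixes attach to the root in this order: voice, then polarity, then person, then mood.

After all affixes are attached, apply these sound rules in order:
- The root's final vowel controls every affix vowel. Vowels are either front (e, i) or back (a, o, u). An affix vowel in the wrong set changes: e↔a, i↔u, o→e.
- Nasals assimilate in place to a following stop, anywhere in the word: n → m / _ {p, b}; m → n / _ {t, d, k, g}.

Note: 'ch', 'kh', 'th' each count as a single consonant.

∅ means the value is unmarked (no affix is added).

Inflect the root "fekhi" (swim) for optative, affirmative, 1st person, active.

fekhimihlew

voice = active: zero marking, form stays fekhi.
polarity = affirmative: zero marking, form stays fekhi.
Attach person 1st person -muh → fekhimuh.
Attach mood optative -lew → fekhimuhlew.
Apply vowel harmony: fekhimuhlew → fekhimihlew.
Nasal assimilation: no change.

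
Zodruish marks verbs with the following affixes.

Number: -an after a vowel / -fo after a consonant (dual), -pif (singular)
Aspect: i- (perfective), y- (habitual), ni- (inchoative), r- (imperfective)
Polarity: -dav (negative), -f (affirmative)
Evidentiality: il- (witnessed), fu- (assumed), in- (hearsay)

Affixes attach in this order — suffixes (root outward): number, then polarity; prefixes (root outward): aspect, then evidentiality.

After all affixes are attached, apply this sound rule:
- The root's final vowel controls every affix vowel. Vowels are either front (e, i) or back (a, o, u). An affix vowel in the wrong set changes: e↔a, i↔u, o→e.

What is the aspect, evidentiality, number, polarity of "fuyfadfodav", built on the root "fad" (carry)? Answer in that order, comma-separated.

Segment: fu-y-fad-fo-dav.
aspect: y- → habitual.
evidentiality: fu- → assumed.
number: -an/fo → dual.
polarity: -dav → negative.

habitual, assumed, dual, negative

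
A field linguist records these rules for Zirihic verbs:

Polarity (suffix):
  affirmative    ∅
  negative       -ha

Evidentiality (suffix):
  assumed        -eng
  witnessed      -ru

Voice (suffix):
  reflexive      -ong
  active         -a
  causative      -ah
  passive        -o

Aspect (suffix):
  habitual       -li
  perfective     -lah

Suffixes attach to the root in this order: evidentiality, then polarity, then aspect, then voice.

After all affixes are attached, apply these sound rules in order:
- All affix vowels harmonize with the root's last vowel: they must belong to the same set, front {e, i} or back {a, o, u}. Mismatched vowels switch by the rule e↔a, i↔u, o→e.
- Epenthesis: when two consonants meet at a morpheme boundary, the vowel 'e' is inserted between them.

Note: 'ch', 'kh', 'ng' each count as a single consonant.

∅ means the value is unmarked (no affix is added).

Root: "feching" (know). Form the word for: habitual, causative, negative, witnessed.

Attach evidentiality witnessed -ru → fechingru.
Attach polarity negative -ha → fechingruha.
Attach aspect habitual -li → fechingruhali.
Attach voice causative -ah → fechingruhaliah.
Apply vowel harmony: fechingruhaliah → fechingrihelieh.
Apply epenthesis: fechingrihelieh → fechingerihelieh.

fechingerihelieh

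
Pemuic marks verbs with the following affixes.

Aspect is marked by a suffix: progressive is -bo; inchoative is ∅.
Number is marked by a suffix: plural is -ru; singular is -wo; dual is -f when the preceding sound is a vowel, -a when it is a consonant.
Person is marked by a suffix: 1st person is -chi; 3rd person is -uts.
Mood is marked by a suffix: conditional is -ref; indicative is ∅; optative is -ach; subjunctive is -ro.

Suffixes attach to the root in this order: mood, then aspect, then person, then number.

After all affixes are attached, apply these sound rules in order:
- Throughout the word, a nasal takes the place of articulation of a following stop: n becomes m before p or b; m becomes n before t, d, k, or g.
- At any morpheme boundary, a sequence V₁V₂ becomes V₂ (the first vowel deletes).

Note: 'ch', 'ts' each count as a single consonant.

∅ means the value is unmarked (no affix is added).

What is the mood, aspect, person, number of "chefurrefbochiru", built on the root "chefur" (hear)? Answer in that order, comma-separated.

Segment: chefur-ref-bo-chi-ru.
mood: -ref → conditional.
aspect: -bo → progressive.
person: -chi → 1st person.
number: -ru → plural.

conditional, progressive, 1st person, plural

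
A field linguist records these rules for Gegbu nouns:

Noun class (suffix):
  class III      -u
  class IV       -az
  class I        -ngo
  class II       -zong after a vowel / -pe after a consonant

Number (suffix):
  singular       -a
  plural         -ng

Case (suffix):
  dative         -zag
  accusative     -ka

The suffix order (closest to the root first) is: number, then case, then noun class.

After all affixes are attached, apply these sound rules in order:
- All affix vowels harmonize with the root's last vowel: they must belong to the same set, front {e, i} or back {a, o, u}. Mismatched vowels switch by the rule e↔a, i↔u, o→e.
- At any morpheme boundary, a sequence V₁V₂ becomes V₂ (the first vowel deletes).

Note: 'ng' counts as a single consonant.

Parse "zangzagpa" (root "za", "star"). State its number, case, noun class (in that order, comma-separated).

Segment: za-ng-zag-pe.
number: -ng → plural.
case: -zag → dative.
noun class: -zong/pe → class II.

plural, dative, class II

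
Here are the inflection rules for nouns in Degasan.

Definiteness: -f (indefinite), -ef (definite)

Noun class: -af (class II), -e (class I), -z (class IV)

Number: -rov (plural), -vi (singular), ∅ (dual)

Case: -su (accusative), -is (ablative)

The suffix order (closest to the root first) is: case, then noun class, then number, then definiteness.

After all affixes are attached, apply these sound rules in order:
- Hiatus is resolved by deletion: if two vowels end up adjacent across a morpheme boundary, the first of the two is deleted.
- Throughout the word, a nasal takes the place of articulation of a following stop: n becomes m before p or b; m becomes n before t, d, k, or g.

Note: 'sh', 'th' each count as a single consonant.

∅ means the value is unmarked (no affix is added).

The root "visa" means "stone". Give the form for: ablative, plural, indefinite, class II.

Attach case ablative -is → visais.
Attach noun class class II -af → visaisaf.
Attach number plural -rov → visaisafrov.
Attach definiteness indefinite -f → visaisafrovf.
Apply vowel deletion: visaisafrovf → visisafrovf.
Nasal assimilation: no change.

visisafrovf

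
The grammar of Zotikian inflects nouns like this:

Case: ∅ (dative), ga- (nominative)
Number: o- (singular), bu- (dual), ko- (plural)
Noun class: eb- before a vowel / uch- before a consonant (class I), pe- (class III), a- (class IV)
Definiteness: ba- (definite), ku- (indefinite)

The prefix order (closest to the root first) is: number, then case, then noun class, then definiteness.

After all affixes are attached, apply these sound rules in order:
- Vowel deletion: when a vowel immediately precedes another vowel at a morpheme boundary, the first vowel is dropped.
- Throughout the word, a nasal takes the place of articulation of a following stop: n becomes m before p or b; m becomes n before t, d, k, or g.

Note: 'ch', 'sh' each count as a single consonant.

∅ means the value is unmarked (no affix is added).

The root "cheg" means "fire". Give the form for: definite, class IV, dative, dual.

babucheg

Attach number dual bu- → bucheg.
case = dative: zero marking, form stays bucheg.
Attach noun class class IV a- → abucheg.
Attach definiteness definite ba- → baabucheg.
Apply vowel deletion: baabucheg → babucheg.
Nasal assimilation: no change.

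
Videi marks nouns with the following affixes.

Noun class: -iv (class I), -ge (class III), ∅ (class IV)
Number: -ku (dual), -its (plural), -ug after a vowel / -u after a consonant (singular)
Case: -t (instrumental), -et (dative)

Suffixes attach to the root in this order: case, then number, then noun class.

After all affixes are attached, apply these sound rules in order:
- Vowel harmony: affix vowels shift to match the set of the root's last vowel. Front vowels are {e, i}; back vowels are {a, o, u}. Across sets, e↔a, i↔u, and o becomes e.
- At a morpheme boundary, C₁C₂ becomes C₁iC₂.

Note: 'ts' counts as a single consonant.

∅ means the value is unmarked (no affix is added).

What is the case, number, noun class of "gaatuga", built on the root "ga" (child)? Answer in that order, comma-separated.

dative, singular, class III

Segment: ga-et-u-ge.
case: -et → dative.
number: -ug/u → singular.
noun class: -ge → class III.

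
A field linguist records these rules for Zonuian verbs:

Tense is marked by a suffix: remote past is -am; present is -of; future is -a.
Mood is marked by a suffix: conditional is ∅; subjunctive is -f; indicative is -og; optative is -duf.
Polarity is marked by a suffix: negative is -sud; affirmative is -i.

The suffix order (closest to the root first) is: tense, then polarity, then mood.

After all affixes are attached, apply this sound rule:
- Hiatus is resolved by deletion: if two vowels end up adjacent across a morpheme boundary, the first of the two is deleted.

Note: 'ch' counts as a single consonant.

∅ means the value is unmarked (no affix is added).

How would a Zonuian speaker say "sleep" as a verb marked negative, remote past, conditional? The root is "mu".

mamsud

Attach tense remote past -am → muam.
Attach polarity negative -sud → muamsud.
mood = conditional: zero marking, form stays muamsud.
Apply vowel deletion: muamsud → mamsud.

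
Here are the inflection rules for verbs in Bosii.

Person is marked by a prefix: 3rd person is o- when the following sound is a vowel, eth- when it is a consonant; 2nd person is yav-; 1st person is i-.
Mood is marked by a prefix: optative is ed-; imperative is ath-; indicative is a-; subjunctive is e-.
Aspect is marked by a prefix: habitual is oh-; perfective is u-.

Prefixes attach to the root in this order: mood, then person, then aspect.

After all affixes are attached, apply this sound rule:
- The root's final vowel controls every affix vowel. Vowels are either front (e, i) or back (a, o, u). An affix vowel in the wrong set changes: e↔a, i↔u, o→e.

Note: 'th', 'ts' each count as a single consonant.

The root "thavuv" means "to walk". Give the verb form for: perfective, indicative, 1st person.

uuathavuv

Attach mood indicative a- → athavuv.
Attach person 1st person i- → iathavuv.
Attach aspect perfective u- → uiathavuv.
Apply vowel harmony: uiathavuv → uuathavuv.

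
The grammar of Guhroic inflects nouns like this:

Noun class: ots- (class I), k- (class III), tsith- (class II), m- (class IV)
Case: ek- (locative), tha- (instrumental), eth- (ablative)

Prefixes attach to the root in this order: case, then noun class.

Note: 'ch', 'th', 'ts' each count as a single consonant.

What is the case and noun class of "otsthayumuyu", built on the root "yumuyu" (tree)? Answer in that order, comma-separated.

instrumental, class I

Segment: ots-tha-yumuyu.
case: tha- → instrumental.
noun class: ots- → class I.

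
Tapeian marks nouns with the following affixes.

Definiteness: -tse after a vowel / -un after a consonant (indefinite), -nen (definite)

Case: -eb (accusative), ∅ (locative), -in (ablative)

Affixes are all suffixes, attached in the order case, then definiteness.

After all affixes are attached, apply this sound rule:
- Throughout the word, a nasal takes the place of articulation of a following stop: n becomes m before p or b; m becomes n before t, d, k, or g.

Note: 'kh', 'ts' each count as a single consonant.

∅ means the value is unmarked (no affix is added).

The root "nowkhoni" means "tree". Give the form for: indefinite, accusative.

Attach case accusative -eb → nowkhonieb.
Attach definiteness indefinite -un (after consonant 'b') → nowkhoniebun.
Nasal assimilation: no change.

nowkhoniebun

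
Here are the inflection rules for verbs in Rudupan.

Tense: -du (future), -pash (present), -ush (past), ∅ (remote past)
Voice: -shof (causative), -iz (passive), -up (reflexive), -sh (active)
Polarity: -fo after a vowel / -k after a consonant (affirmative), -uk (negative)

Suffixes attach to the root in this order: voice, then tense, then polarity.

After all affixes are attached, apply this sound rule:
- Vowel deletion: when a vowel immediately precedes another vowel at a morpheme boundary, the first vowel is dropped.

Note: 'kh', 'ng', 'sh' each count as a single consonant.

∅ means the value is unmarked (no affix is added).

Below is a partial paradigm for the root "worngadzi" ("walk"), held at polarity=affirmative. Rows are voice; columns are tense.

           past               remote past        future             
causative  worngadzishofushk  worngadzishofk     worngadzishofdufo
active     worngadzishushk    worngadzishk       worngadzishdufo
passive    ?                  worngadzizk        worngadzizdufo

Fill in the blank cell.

Attach voice passive -iz → worngadziiz.
Attach tense past -ush → worngadziizush.
Attach polarity affirmative -k (after consonant 'sh') → worngadziizushk.
Apply vowel deletion: worngadziizushk → worngadzizushk.

worngadzizushk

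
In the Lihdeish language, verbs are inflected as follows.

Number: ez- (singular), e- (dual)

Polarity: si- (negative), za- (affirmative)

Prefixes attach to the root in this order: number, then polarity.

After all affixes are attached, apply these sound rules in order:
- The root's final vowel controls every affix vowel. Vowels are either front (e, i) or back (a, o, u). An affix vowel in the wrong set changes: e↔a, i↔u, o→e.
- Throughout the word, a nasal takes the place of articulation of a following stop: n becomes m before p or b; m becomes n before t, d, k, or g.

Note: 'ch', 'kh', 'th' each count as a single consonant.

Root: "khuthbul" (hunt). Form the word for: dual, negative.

Attach number dual e- → ekhuthbul.
Attach polarity negative si- → siekhuthbul.
Apply vowel harmony: siekhuthbul → suakhuthbul.
Nasal assimilation: no change.

suakhuthbul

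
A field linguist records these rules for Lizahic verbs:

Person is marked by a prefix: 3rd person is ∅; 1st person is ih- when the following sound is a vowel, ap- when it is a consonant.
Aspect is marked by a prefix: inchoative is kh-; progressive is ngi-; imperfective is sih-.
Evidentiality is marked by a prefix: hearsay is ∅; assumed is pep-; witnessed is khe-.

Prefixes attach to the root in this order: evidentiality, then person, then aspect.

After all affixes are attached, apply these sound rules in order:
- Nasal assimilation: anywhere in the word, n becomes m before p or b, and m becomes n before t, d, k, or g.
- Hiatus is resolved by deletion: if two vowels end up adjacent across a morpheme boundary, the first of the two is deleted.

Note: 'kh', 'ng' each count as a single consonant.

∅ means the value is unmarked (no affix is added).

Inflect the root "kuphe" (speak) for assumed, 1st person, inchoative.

khappepkuphe

Attach evidentiality assumed pep- → pepkuphe.
Attach person 1st person ap- (before consonant 'p') → appepkuphe.
Attach aspect inchoative kh- → khappepkuphe.
Nasal assimilation: no change.
Vowel deletion: no change.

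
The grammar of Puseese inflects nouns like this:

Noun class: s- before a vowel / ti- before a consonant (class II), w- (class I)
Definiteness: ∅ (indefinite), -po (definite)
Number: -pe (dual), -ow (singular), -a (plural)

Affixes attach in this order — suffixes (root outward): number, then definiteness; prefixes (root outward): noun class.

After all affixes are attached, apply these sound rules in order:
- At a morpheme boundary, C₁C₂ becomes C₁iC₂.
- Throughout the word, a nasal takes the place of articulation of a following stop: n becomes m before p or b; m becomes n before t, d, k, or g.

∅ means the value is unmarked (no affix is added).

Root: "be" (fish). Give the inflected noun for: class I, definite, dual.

Attach noun class class I w- → wbe.
Attach number dual -pe → wbepe.
Attach definiteness definite -po → wbepepo.
Apply epenthesis: wbepepo → wibepepo.
Nasal assimilation: no change.

wibepepo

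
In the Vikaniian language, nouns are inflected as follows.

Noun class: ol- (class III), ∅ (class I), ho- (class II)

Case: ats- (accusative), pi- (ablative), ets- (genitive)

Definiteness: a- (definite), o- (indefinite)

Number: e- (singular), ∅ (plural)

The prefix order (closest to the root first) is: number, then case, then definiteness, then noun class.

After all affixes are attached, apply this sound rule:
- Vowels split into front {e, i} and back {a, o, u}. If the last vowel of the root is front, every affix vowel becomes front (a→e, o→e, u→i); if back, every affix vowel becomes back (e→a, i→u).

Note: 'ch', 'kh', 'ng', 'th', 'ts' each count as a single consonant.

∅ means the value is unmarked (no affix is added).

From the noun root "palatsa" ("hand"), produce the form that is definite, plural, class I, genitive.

aatspalatsa

number = plural: zero marking, form stays palatsa.
Attach case genitive ets- → etspalatsa.
Attach definiteness definite a- → aetspalatsa.
noun class = class I: zero marking, form stays aetspalatsa.
Apply vowel harmony: aetspalatsa → aatspalatsa.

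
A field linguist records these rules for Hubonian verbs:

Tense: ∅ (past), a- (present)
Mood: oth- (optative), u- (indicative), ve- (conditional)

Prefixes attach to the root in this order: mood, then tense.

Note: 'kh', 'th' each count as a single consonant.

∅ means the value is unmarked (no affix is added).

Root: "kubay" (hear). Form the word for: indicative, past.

ukubay

Attach mood indicative u- → ukubay.
tense = past: zero marking, form stays ukubay.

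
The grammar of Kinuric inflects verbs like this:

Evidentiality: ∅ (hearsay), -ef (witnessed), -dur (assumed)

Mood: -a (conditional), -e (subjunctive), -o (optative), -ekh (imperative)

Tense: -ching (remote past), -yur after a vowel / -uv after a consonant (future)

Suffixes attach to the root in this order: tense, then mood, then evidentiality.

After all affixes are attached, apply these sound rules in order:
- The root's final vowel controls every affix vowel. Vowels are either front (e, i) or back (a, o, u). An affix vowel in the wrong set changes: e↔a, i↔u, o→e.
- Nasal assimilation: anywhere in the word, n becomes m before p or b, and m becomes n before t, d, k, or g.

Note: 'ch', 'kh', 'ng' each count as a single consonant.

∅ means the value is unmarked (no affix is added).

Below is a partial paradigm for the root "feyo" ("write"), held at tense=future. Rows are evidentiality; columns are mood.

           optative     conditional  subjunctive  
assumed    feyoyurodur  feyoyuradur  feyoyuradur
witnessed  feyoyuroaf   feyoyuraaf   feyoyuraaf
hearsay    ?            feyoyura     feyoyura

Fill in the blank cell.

Attach tense future -yur (after vowel 'o') → feyoyur.
Attach mood optative -o → feyoyuro.
evidentiality = hearsay: zero marking, form stays feyoyuro.
Vowel harmony: no change.
Nasal assimilation: no change.

feyoyuro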